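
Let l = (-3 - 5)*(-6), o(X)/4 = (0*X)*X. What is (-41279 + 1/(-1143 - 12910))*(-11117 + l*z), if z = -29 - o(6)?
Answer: 7256393194092/14053 ≈ 5.1636e+8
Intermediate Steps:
o(X) = 0 (o(X) = 4*((0*X)*X) = 4*(0*X) = 4*0 = 0)
l = 48 (l = -8*(-6) = 48)
z = -29 (z = -29 - 1*0 = -29 + 0 = -29)
(-41279 + 1/(-1143 - 12910))*(-11117 + l*z) = (-41279 + 1/(-1143 - 12910))*(-11117 + 48*(-29)) = (-41279 + 1/(-14053))*(-11117 - 1392) = (-41279 - 1/14053)*(-12509) = -580093788/14053*(-12509) = 7256393194092/14053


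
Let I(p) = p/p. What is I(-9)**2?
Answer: 1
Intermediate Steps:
I(p) = 1
I(-9)**2 = 1**2 = 1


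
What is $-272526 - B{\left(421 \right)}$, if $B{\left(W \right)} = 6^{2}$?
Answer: $-272562$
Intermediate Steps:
$B{\left(W \right)} = 36$
$-272526 - B{\left(421 \right)} = -272526 - 36 = -272562$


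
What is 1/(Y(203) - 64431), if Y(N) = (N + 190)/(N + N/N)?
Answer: -68/4381177 ≈ -1.5521e-5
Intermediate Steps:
Y(N) = (190 + N)/(1 + N) (Y(N) = (190 + N)/(N + 1) = (190 + N)/(1 + N))
1/(Y(203) - 64431) = 1/((190 + 203)/(1 + 203) - 64431) = 1/(393/204 - 64431) = 1/((1/204)*393 - 64431) = 1/(131/68 - 64431) = 1/(-4381177/68) = -68/4381177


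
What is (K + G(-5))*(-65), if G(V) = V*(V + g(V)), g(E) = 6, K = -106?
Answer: 7215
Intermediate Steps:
G(V) = V*(6 + V) (G(V) = V*(V + 6) = V*(6 + V))
(K + G(-5))*(-65) = (-106 - 5*(6 - 5))*(-65) = (-106 - 5*1)*(-65) = (-106 - 5)*(-65) = -111*(-65) = 7215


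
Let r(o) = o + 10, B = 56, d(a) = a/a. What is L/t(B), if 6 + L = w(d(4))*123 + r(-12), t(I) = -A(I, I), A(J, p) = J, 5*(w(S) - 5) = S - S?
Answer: -607/56 ≈ -10.839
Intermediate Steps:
d(a) = 1
w(S) = 5 (w(S) = 5 + (S - S)/5 = 5 + (⅕)*0 = 5 + 0 = 5)
r(o) = 10 + o
t(I) = -I
L = 607 (L = -6 + (5*123 + (10 - 12)) = -6 + (615 - 2) = -6 + 613 = 607)
L/t(B) = 607/((-1*56)) = 607/(-56) = 607*(-1/56) = -607/56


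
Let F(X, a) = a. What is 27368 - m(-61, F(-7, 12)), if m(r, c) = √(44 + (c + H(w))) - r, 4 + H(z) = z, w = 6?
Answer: 27307 - √58 ≈ 27299.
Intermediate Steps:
H(z) = -4 + z
m(r, c) = √(46 + c) - r (m(r, c) = √(44 + (c + (-4 + 6))) - r = √(44 + (c + 2)) - r = √(44 + (2 + c)) - r = √(46 + c) - r)
27368 - m(-61, F(-7, 12)) = 27368 - (√(46 + 12) - 1*(-61)) = 27368 - (√58 + 61) = 27368 - (61 + √58) = 27368 + (-61 - √58) = 27307 - √58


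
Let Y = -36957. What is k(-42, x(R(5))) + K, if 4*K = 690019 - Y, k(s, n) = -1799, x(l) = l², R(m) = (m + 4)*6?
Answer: 179945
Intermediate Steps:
R(m) = 24 + 6*m (R(m) = (4 + m)*6 = 24 + 6*m)
K = 181744 (K = (690019 - 1*(-36957))/4 = (690019 + 36957)/4 = (¼)*726976 = 181744)
k(-42, x(R(5))) + K = -1799 + 181744 = 179945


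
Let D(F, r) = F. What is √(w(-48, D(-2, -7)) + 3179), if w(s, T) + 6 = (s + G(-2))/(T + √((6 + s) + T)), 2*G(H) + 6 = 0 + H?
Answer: √((3199 - 3173*I*√11)/(1 - I*√11)) ≈ 56.349 + 0.06376*I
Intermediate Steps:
G(H) = -3 + H/2 (G(H) = -3 + (0 + H)/2 = -3 + H/2)
w(s, T) = -6 + (-4 + s)/(T + √(6 + T + s)) (w(s, T) = -6 + (s + (-3 + (½)*(-2)))/(T + √((6 + s) + T)) = -6 + (s + (-3 - 1))/(T + √(6 + T + s)) = -6 + (s - 4)/(T + √(6 + T + s)) = -6 + (-4 + s)/(T + √(6 + T + s)))
√(w(-48, D(-2, -7)) + 3179) = √((-4 - 48 - 6*(-2) - 6*√(6 - 2 - 48))/(-2 + √(6 - 2 - 48)) + 3179) = √((-4 - 48 + 12 - 12*I*√11)/(-2 + √(-44)) + 3179) = √((-4 - 48 + 12 - 12*I*√11)/(-2 + 2*I*√11) + 3179) = √((-40 - 12*I*√11)/(-2 + 2*I*√11) + 3179) = √(3179 + (-40 - 12*I*√11)/(-2 + 2*I*√11))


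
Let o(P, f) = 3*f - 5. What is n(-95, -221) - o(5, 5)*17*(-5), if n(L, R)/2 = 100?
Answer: 1050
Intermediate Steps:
o(P, f) = -5 + 3*f
n(L, R) = 200 (n(L, R) = 2*100 = 200)
n(-95, -221) - o(5, 5)*17*(-5) = 200 - (-5 + 3*5)*17*(-5) = 200 - (-5 + 15)*17*(-5) = 200 - 10*17*(-5) = 200 - 170*(-5) = 200 - 1*(-850) = 200 + 850 = 1050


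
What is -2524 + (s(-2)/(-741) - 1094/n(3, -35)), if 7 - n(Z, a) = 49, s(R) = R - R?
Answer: -52457/21 ≈ -2498.0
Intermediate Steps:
s(R) = 0
n(Z, a) = -42 (n(Z, a) = 7 - 1*49 = 7 - 49 = -42)
-2524 + (s(-2)/(-741) - 1094/n(3, -35)) = -2524 + (0/(-741) - 1094/(-42)) = -2524 + (0*(-1/741) - 1094*(-1/42)) = -2524 + (0 + 547/21) = -2524 + 547/21 = -52457/21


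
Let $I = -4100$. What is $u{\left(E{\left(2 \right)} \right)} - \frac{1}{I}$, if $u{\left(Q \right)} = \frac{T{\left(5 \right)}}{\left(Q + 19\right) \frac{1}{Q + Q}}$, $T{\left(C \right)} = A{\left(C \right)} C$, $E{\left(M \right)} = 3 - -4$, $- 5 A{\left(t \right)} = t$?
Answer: $- \frac{143487}{53300} \approx -2.6921$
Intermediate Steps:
$A{\left(t \right)} = - \frac{t}{5}$
$E{\left(M \right)} = 7$ ($E{\left(M \right)} = 3 + 4 = 7$)
$T{\left(C \right)} = - \frac{C^{2}}{5}$ ($T{\left(C \right)} = - \frac{C}{5} C = - \frac{C^{2}}{5}$)
$u{\left(Q \right)} = - \frac{10 Q}{19 + Q}$ ($u{\left(Q \right)} = \frac{\left(- \frac{1}{5}\right) 5^{2}}{\left(Q + 19\right) \frac{1}{Q + Q}} = \frac{\left(- \frac{1}{5}\right) 25}{\left(19 + Q\right) \frac{1}{2 Q}} = - \frac{5}{\left(19 + Q\right) \frac{1}{2 Q}} = - \frac{5}{\frac{1}{2} \frac{1}{Q} \left(19 + Q\right)} = - 5 \frac{2 Q}{19 + Q} = - \frac{10 Q}{19 + Q}$)
$u{\left(E{\left(2 \right)} \right)} - \frac{1}{I} = \left(-10\right) 7 \frac{1}{19 + 7} - \frac{1}{-4100} = \left(-10\right) 7 \cdot \frac{1}{26} - - \frac{1}{4100} = \left(-10\right) 7 \cdot \frac{1}{26} + \frac{1}{4100} = - \frac{35}{13} + \frac{1}{4100} = - \frac{143487}{53300}$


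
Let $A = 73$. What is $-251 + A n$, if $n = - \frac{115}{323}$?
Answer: $- \frac{89468}{323} \approx -276.99$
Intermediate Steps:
$n = - \frac{115}{323}$ ($n = \left(-115\right) \frac{1}{323} = - \frac{115}{323} \approx -0.35604$)
$-251 + A n = -251 + 73 \left(- \frac{115}{323}\right) = -251 - \frac{8395}{323} = - \frac{89468}{323}$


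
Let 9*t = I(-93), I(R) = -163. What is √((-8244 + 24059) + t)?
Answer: 2*√35543/3 ≈ 125.69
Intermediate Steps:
t = -163/9 (t = (⅑)*(-163) = -163/9 ≈ -18.111)
√((-8244 + 24059) + t) = √((-8244 + 24059) - 163/9) = √(15815 - 163/9) = √(142172/9) = 2*√35543/3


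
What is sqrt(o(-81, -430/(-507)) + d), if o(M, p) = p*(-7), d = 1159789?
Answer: sqrt(1764030039)/39 ≈ 1076.9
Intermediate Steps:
o(M, p) = -7*p
sqrt(o(-81, -430/(-507)) + d) = sqrt(-(-3010)/(-507) + 1159789) = sqrt(-(-3010)*(-1)/507 + 1159789) = sqrt(-7*430/507 + 1159789) = sqrt(-3010/507 + 1159789) = sqrt(588010013/507) = sqrt(1764030039)/39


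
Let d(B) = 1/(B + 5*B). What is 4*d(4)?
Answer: ⅙ ≈ 0.16667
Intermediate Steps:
d(B) = 1/(6*B)
4*d(4) = 4*((⅙)/4) = 4*((⅙)*(¼)) = 4*(1/24) = ⅙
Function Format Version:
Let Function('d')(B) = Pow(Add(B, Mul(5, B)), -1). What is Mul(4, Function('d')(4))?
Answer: Rational(1, 6) ≈ 0.16667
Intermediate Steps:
Function('d')(B) = Mul(Rational(1, 6), Pow(B, -1)) (Function('d')(B) = Pow(Mul(6, B), -1) = Mul(Rational(1, 6), Pow(B, -1)))
Mul(4, Function('d')(4)) = Mul(4, Mul(Rational(1, 6), Pow(4, -1))) = Mul(4, Mul(Rational(1, 6), Rational(1, 4))) = Mul(4, Rational(1, 24)) = Rational(1, 6)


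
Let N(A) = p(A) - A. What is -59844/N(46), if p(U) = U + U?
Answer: -29922/23 ≈ -1301.0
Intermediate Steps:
p(U) = 2*U
N(A) = A (N(A) = 2*A - A = A)
-59844/N(46) = -59844/46 = -59844*1/46 = -29922/23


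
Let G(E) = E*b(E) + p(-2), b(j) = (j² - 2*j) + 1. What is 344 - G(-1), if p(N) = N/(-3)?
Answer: 1042/3 ≈ 347.33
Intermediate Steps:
p(N) = -N/3 (p(N) = N*(-⅓) = -N/3)
b(j) = 1 + j² - 2*j
G(E) = ⅔ + E*(1 + E² - 2*E) (G(E) = E*(1 + E² - 2*E) - ⅓*(-2) = E*(1 + E² - 2*E) + ⅔ = ⅔ + E*(1 + E² - 2*E))
344 - G(-1) = 344 - (⅔ - 1 + (-1)³ - 2*(-1)²) = 344 - (⅔ - 1 - 1 - 2*1) = 344 - (⅔ - 1 - 1 - 2) = 344 - 1*(-10/3) = 344 + 10/3 = 1042/3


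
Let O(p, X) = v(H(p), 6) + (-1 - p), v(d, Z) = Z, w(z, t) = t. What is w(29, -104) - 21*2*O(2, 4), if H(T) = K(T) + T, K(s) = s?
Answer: -230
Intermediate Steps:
H(T) = 2*T (H(T) = T + T = 2*T)
O(p, X) = 5 - p (O(p, X) = 6 + (-1 - p) = 5 - p)
w(29, -104) - 21*2*O(2, 4) = -104 - 21*2*(5 - 1*2) = -104 - 42*(5 - 2) = -104 - 42*3 = -104 - 1*126 = -104 - 126 = -230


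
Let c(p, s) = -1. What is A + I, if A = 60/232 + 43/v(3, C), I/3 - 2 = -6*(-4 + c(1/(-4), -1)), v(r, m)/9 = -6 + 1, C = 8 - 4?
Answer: 248741/2610 ≈ 95.303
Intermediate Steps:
C = 4
v(r, m) = -45 (v(r, m) = 9*(-6 + 1) = 9*(-5) = -45)
I = 96 (I = 6 + 3*(-6*(-4 - 1)) = 6 + 3*(-6*(-5)) = 6 + 3*30 = 6 + 90 = 96)
A = -1819/2610 (A = 60/232 + 43/(-45) = 60*(1/232) + 43*(-1/45) = 15/58 - 43/45 = -1819/2610 ≈ -0.69693)
A + I = -1819/2610 + 96 = 248741/2610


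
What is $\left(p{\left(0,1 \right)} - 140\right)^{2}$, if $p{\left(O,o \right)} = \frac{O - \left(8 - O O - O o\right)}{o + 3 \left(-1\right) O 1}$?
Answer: $21904$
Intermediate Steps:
$p{\left(O,o \right)} = \frac{-8 + O + O^{2} + O o}{o - 3 O}$ ($p{\left(O,o \right)} = \frac{O - \left(8 - O^{2} - O o\right)}{o + - 3 O 1} = \frac{O + \left(-8 + O^{2} + O o\right)}{o - 3 O} = \frac{-8 + O + O^{2} + O o}{o - 3 O}$)
$\left(p{\left(0,1 \right)} - 140\right)^{2} = \left(\frac{8 - 0 - 0^{2} - 0 \cdot 1}{\left(-1\right) 1 + 3 \cdot 0} - 140\right)^{2} = \left(\frac{8 + 0 - 0 + 0}{-1 + 0} - 140\right)^{2} = \left(\frac{8 + 0 + 0 + 0}{-1} - 140\right)^{2} = \left(\left(-1\right) 8 - 140\right)^{2} = \left(-8 - 140\right)^{2} = \left(-148\right)^{2} = 21904$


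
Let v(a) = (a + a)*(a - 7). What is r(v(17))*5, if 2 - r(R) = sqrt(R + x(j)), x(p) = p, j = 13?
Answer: 10 - 5*sqrt(353) ≈ -83.942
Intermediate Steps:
v(a) = 2*a*(-7 + a) (v(a) = (2*a)*(-7 + a) = 2*a*(-7 + a))
r(R) = 2 - sqrt(13 + R) (r(R) = 2 - sqrt(R + 13) = 2 - sqrt(13 + R))
r(v(17))*5 = (2 - sqrt(13 + 2*17*(-7 + 17)))*5 = (2 - sqrt(13 + 2*17*10))*5 = (2 - sqrt(13 + 340))*5 = (2 - sqrt(353))*5 = 10 - 5*sqrt(353)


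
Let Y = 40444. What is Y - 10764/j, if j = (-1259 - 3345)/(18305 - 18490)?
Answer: 46053209/1151 ≈ 40012.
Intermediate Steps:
j = 4604/185 (j = -4604/(-185) = -4604*(-1/185) = 4604/185 ≈ 24.886)
Y - 10764/j = 40444 - 10764/4604/185 = 40444 - 10764*185/4604 = 40444 - 497835/1151 = 46053209/1151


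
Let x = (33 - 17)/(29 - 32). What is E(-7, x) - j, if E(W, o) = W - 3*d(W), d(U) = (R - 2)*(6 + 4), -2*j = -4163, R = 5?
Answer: -4357/2 ≈ -2178.5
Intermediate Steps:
j = 4163/2 (j = -½*(-4163) = 4163/2 ≈ 2081.5)
x = -16/3 (x = 16/(-3) = 16*(-⅓) = -16/3 ≈ -5.3333)
d(U) = 30 (d(U) = (5 - 2)*(6 + 4) = 3*10 = 30)
E(W, o) = -90 + W (E(W, o) = W - 3*30 = W - 90 = -90 + W)
E(-7, x) - j = (-90 - 7) - 1*4163/2 = -97 - 4163/2 = -4357/2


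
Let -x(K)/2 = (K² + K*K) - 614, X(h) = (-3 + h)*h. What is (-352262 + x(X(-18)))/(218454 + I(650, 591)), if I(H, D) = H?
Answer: -461285/109552 ≈ -4.2106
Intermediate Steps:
X(h) = h*(-3 + h)
x(K) = 1228 - 4*K² (x(K) = -2*((K² + K*K) - 614) = -2*((K² + K²) - 614) = -2*(2*K² - 614) = -2*(-614 + 2*K²) = 1228 - 4*K²)
(-352262 + x(X(-18)))/(218454 + I(650, 591)) = (-352262 + (1228 - 4*324*(-3 - 18)²))/(218454 + 650) = (-352262 + (1228 - 4*(-18*(-21))²))/219104 = (-352262 + (1228 - 4*378²))*(1/219104) = (-352262 + (1228 - 4*142884))*(1/219104) = (-352262 + (1228 - 571536))*(1/219104) = (-352262 - 570308)*(1/219104) = -922570*1/219104 = -461285/109552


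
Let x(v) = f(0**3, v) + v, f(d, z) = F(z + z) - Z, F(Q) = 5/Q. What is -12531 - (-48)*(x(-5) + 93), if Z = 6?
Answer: -8619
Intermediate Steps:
f(d, z) = -6 + 5/(2*z) (f(d, z) = 5/(z + z) - 1*6 = 5/((2*z)) - 6 = 5*(1/(2*z)) - 6 = 5/(2*z) - 6 = -6 + 5/(2*z))
x(v) = -6 + v + 5/(2*v) (x(v) = (-6 + 5/(2*v)) + v = -6 + v + 5/(2*v))
-12531 - (-48)*(x(-5) + 93) = -12531 - (-48)*((-6 - 5 + (5/2)/(-5)) + 93) = -12531 - (-48)*((-6 - 5 + (5/2)*(-1/5)) + 93) = -12531 - (-48)*((-6 - 5 - 1/2) + 93) = -12531 - (-48)*(-23/2 + 93) = -12531 - (-48)*163/2 = -12531 - 1*(-3912) = -12531 + 3912 = -8619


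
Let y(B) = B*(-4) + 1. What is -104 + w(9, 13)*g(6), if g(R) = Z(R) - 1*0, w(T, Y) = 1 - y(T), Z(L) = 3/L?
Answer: -86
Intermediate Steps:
y(B) = 1 - 4*B (y(B) = -4*B + 1 = 1 - 4*B)
w(T, Y) = 4*T (w(T, Y) = 1 - (1 - 4*T) = 1 + (-1 + 4*T) = 4*T)
g(R) = 3/R (g(R) = 3/R - 1*0 = 3/R + 0 = 3/R)
-104 + w(9, 13)*g(6) = -104 + (4*9)*(3/6) = -104 + 36*(3*(⅙)) = -104 + 36*(½) = -104 + 18 = -86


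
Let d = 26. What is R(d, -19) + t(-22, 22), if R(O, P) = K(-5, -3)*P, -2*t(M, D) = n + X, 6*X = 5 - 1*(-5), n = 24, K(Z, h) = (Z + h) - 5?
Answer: 1405/6 ≈ 234.17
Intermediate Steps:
K(Z, h) = -5 + Z + h
X = 5/3 (X = (5 - 1*(-5))/6 = (5 + 5)/6 = (⅙)*10 = 5/3 ≈ 1.6667)
t(M, D) = -77/6 (t(M, D) = -(24 + 5/3)/2 = -½*77/3 = -77/6)
R(O, P) = -13*P (R(O, P) = (-5 - 5 - 3)*P = -13*P)
R(d, -19) + t(-22, 22) = -13*(-19) - 77/6 = 247 - 77/6 = 1405/6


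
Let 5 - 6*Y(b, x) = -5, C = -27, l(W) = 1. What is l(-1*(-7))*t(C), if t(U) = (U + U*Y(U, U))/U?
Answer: 8/3 ≈ 2.6667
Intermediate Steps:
Y(b, x) = 5/3 (Y(b, x) = ⅚ - ⅙*(-5) = ⅚ + ⅚ = 5/3)
t(U) = 8/3 (t(U) = (U + U*(5/3))/U = (U + 5*U/3)/U = (8*U/3)/U = 8/3)
l(-1*(-7))*t(C) = 1*(8/3) = 8/3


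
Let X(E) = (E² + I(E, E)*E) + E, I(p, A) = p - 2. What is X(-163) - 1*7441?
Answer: 45860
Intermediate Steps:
I(p, A) = -2 + p
X(E) = E + E² + E*(-2 + E) (X(E) = (E² + (-2 + E)*E) + E = (E² + E*(-2 + E)) + E = E + E² + E*(-2 + E))
X(-163) - 1*7441 = -163*(-1 + 2*(-163)) - 1*7441 = -163*(-1 - 326) - 7441 = -163*(-327) - 7441 = 53301 - 7441 = 45860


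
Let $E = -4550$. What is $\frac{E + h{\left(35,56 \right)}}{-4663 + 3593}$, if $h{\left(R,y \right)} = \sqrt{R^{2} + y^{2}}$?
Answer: $\frac{455}{107} - \frac{7 \sqrt{89}}{1070} \approx 4.1906$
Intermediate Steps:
$\frac{E + h{\left(35,56 \right)}}{-4663 + 3593} = \frac{-4550 + \sqrt{35^{2} + 56^{2}}}{-4663 + 3593} = \frac{-4550 + \sqrt{1225 + 3136}}{-1070} = \left(-4550 + \sqrt{4361}\right) \left(- \frac{1}{1070}\right) = \left(-4550 + 7 \sqrt{89}\right) \left(- \frac{1}{1070}\right) = \frac{455}{107} - \frac{7 \sqrt{89}}{1070}$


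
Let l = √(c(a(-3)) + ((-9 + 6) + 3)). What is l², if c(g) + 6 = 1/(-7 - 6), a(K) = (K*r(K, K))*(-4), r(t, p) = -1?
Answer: -79/13 ≈ -6.0769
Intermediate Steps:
a(K) = 4*K (a(K) = (K*(-1))*(-4) = -K*(-4) = 4*K)
c(g) = -79/13 (c(g) = -6 + 1/(-7 - 6) = -6 + 1/(-13) = -6 - 1/13 = -79/13)
l = I*√1027/13 (l = √(-79/13 + ((-9 + 6) + 3)) = √(-79/13 + (-3 + 3)) = √(-79/13 + 0) = √(-79/13) = I*√1027/13 ≈ 2.4651*I)
l² = (I*√1027/13)² = -79/13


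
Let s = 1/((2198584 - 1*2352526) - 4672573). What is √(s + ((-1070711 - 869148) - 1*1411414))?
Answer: 2*I*√19517183112749286985/4826515 ≈ 1830.6*I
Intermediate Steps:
s = -1/4826515 (s = 1/((2198584 - 2352526) - 4672573) = 1/(-153942 - 4672573) = 1/(-4826515) = -1/4826515 ≈ -2.0719e-7)
√(s + ((-1070711 - 869148) - 1*1411414)) = √(-1/4826515 + ((-1070711 - 869148) - 1*1411414)) = √(-1/4826515 + (-1939859 - 1411414)) = √(-1/4826515 - 3351273) = √(-16174969403596/4826515) = 2*I*√19517183112749286985/4826515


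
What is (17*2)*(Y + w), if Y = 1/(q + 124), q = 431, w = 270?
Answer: 5094934/555 ≈ 9180.1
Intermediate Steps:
Y = 1/555 (Y = 1/(431 + 124) = 1/555 ≈ 0.0018018)
(17*2)*(Y + w) = (17*2)*(1/555 + 270) = 34*(149851/555) = 5094934/555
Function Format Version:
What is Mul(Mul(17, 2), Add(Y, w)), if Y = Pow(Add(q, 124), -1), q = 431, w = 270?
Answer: Rational(5094934, 555) ≈ 9180.1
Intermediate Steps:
Y = Rational(1, 555) (Y = Pow(Add(431, 124), -1) = Pow(555, -1) = Rational(1, 555) ≈ 0.0018018)
Mul(Mul(17, 2), Add(Y, w)) = Mul(Mul(17, 2), Add(Rational(1, 555), 270)) = Mul(34, Rational(149851, 555)) = Rational(5094934, 555)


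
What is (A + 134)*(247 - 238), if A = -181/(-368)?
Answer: 445437/368 ≈ 1210.4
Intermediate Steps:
A = 181/368 (A = -181*(-1/368) = 181/368 ≈ 0.49185)
(A + 134)*(247 - 238) = (181/368 + 134)*(247 - 238) = (49493/368)*9 = 445437/368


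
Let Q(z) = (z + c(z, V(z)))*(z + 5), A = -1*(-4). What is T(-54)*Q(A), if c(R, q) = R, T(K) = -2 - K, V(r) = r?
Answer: 3744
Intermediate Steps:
A = 4
Q(z) = 2*z*(5 + z) (Q(z) = (z + z)*(z + 5) = (2*z)*(5 + z) = 2*z*(5 + z))
T(-54)*Q(A) = (-2 - 1*(-54))*(2*4*(5 + 4)) = (-2 + 54)*(2*4*9) = 52*72 = 3744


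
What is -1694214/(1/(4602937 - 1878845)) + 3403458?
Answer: -4615191400230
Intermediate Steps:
-1694214/(1/(4602937 - 1878845)) + 3403458 = -1694214/(1/2724092) + 3403458 = -1694214/1/2724092 + 3403458 = -1694214*2724092 + 3403458 = -4615194803688 + 3403458 = -4615191400230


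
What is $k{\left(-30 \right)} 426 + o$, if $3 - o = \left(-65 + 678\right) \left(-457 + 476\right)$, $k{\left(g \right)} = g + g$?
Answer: $-37204$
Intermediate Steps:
$k{\left(g \right)} = 2 g$
$o = -11644$ ($o = 3 - \left(-65 + 678\right) \left(-457 + 476\right) = 3 - 613 \cdot 19 = 3 - 11647 = -11644$)
$k{\left(-30 \right)} 426 + o = 2 \left(-30\right) 426 - 11644 = \left(-60\right) 426 - 11644 = -25560 - 11644 = -37204$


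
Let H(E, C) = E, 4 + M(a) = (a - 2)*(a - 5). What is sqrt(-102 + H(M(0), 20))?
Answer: 4*I*sqrt(6) ≈ 9.798*I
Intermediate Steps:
M(a) = -4 + (-5 + a)*(-2 + a) (M(a) = -4 + (a - 2)*(a - 5) = -4 + (-2 + a)*(-5 + a) = -4 + (-5 + a)*(-2 + a))
sqrt(-102 + H(M(0), 20)) = sqrt(-102 + (6 + 0**2 - 7*0)) = sqrt(-102 + (6 + 0 + 0)) = sqrt(-102 + 6) = sqrt(-96) = 4*I*sqrt(6)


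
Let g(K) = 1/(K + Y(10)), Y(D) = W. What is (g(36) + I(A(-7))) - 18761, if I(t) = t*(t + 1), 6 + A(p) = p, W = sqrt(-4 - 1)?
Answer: (-18605*sqrt(5) + 669779*I)/(sqrt(5) - 36*I) ≈ -18605.0 - 0.0017185*I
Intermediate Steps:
W = I*sqrt(5) (W = sqrt(-5) = I*sqrt(5) ≈ 2.2361*I)
A(p) = -6 + p
I(t) = t*(1 + t)
Y(D) = I*sqrt(5)
g(K) = 1/(K + I*sqrt(5))
(g(36) + I(A(-7))) - 18761 = (1/(36 + I*sqrt(5)) + (-6 - 7)*(1 + (-6 - 7))) - 18761 = (1/(36 + I*sqrt(5)) - 13*(1 - 13)) - 18761 = (1/(36 + I*sqrt(5)) - 13*(-12)) - 18761 = (1/(36 + I*sqrt(5)) + 156) - 18761 = (156 + 1/(36 + I*sqrt(5))) - 18761 = -18605 + 1/(36 + I*sqrt(5))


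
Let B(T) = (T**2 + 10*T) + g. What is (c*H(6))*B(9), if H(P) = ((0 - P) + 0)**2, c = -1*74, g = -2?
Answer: -450216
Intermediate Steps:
c = -74
B(T) = -2 + T**2 + 10*T (B(T) = (T**2 + 10*T) - 2 = -2 + T**2 + 10*T)
H(P) = P**2 (H(P) = (-P + 0)**2 = (-P)**2 = P**2)
(c*H(6))*B(9) = (-74*6**2)*(-2 + 9**2 + 10*9) = (-74*36)*(-2 + 81 + 90) = -2664*169 = -450216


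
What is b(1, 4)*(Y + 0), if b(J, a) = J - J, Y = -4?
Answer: 0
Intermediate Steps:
b(J, a) = 0
b(1, 4)*(Y + 0) = 0*(-4 + 0) = 0*(-4) = 0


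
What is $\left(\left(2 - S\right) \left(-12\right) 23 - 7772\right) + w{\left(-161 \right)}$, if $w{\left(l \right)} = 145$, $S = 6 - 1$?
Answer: $-6799$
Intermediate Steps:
$S = 5$ ($S = 6 - 1 = 5$)
$\left(\left(2 - S\right) \left(-12\right) 23 - 7772\right) + w{\left(-161 \right)} = \left(\left(2 - 5\right) \left(-12\right) 23 - 7772\right) + 145 = \left(\left(-3\right) \left(-12\right) 23 - 7772\right) + 145 = \left(36 \cdot 23 - 7772\right) + 145 = \left(828 - 7772\right) + 145 = -6944 + 145 = -6799$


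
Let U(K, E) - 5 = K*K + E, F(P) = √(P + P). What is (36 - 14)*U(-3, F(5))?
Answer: 308 + 22*√10 ≈ 377.57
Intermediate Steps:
F(P) = √2*√P (F(P) = √(2*P) = √2*√P)
U(K, E) = 5 + E + K² (U(K, E) = 5 + (K*K + E) = 5 + (K² + E) = 5 + (E + K²) = 5 + E + K²)
(36 - 14)*U(-3, F(5)) = (36 - 14)*(5 + √2*√5 + (-3)²) = 22*(5 + √10 + 9) = 22*(14 + √10) = 308 + 22*√10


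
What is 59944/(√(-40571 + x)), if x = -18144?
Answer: -59944*I*√58715/58715 ≈ -247.38*I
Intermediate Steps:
59944/(√(-40571 + x)) = 59944/(√(-40571 - 18144)) = 59944/(√(-58715)) = 59944/((I*√58715)) = 59944*(-I*√58715/58715) = -59944*I*√58715/58715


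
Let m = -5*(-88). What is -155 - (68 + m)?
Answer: -663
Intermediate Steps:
m = 440
-155 - (68 + m) = -155 - (68 + 440) = -155 - 1*508 = -155 - 508 = -663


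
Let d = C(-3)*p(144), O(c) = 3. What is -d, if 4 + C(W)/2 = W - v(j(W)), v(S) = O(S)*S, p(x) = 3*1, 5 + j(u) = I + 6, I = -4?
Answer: -12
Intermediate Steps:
j(u) = -3 (j(u) = -5 + (-4 + 6) = -5 + 2 = -3)
p(x) = 3
v(S) = 3*S
C(W) = 10 + 2*W (C(W) = -8 + 2*(W - 3*(-3)) = -8 + 2*(W - 1*(-9)) = -8 + 2*(W + 9) = -8 + 2*(9 + W) = -8 + (18 + 2*W) = 10 + 2*W)
d = 12 (d = (10 + 2*(-3))*3 = (10 - 6)*3 = 4*3 = 12)
-d = -1*12 = -12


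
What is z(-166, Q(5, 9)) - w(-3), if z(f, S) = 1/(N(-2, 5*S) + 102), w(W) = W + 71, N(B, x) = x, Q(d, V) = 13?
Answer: -11355/167 ≈ -67.994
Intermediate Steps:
w(W) = 71 + W
z(f, S) = 1/(102 + 5*S) (z(f, S) = 1/(5*S + 102) = 1/(102 + 5*S))
z(-166, Q(5, 9)) - w(-3) = 1/(102 + 5*13) - (71 - 3) = 1/(102 + 65) - 1*68 = 1/167 - 68 = -11355/167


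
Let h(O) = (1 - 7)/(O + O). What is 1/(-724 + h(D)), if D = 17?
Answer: -17/12311 ≈ -0.0013809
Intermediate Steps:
h(O) = -3/O (h(O) = -6*1/(2*O) = -3/O)
1/(-724 + h(D)) = 1/(-724 - 3/17) = 1/(-12311/17) = -17/12311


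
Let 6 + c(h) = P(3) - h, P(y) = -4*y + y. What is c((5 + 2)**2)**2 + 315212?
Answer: 319308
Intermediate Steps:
P(y) = -3*y
c(h) = -15 - h (c(h) = -6 + (-3*3 - h) = -6 + (-9 - h) = -15 - h)
c((5 + 2)**2)**2 + 315212 = (-15 - (5 + 2)**2)**2 + 315212 = (-15 - 1*7**2)**2 + 315212 = (-15 - 1*49)**2 + 315212 = (-15 - 49)**2 + 315212 = (-64)**2 + 315212 = 4096 + 315212 = 319308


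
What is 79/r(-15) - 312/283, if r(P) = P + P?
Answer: -31717/8490 ≈ -3.7358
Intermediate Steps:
r(P) = 2*P
79/r(-15) - 312/283 = 79/((2*(-15))) - 312/283 = 79/(-30) - 312*1/283 = 79*(-1/30) - 312/283 = -79/30 - 312/283 = -31717/8490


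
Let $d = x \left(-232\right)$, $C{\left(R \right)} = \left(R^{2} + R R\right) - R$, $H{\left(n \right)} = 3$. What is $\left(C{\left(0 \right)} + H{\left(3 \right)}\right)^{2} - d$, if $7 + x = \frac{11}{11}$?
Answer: $-1383$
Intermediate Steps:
$x = -6$ ($x = -7 + \frac{11}{11} = -7 + 11 \cdot \frac{1}{11} = -7 + 1 = -6$)
$C{\left(R \right)} = - R + 2 R^{2}$ ($C{\left(R \right)} = \left(R^{2} + R^{2}\right) - R = 2 R^{2} - R = - R + 2 R^{2}$)
$d = 1392$ ($d = \left(-6\right) \left(-232\right) = 1392$)
$\left(C{\left(0 \right)} + H{\left(3 \right)}\right)^{2} - d = \left(0 \left(-1 + 2 \cdot 0\right) + 3\right)^{2} - 1392 = \left(0 \left(-1 + 0\right) + 3\right)^{2} - 1392 = \left(0 \left(-1\right) + 3\right)^{2} - 1392 = \left(0 + 3\right)^{2} - 1392 = 3^{2} - 1392 = 9 - 1392 = -1383$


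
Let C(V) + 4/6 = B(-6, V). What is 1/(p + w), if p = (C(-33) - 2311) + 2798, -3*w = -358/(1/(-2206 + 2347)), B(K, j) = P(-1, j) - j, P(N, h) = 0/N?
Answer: 3/52036 ≈ 5.7652e-5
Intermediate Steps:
P(N, h) = 0
B(K, j) = -j (B(K, j) = 0 - j = -j)
C(V) = -⅔ - V
w = 16826 (w = -(-358)/(3*(1/(-2206 + 2347))) = -(-358)/(3*(1/141)) = -(-358)/(3*1/141) = -(-358)*141/3 = -⅓*(-50478) = 16826)
p = 1558/3 (p = ((-⅔ - 1*(-33)) - 2311) + 2798 = ((-⅔ + 33) - 2311) + 2798 = (97/3 - 2311) + 2798 = -6836/3 + 2798 = 1558/3 ≈ 519.33)
1/(p + w) = 1/(1558/3 + 16826) = 1/(52036/3) = 3/52036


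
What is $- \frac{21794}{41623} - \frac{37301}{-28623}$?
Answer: $\frac{928769861}{1191375129} \approx 0.77958$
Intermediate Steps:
$- \frac{21794}{41623} - \frac{37301}{-28623} = \left(-21794\right) \frac{1}{41623} - - \frac{37301}{28623} = - \frac{21794}{41623} + \frac{37301}{28623} = \frac{928769861}{1191375129}$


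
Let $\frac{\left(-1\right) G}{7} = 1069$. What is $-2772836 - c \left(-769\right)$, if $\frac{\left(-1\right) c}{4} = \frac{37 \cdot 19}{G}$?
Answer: $- \frac{20746969360}{7483} \approx -2.7725 \cdot 10^{6}$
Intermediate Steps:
$G = -7483$ ($G = \left(-7\right) 1069 = -7483$)
$c = \frac{2812}{7483}$ ($c = - 4 \frac{37 \cdot 19}{-7483} = - 4 \cdot 703 \left(- \frac{1}{7483}\right) = \left(-4\right) \left(- \frac{703}{7483}\right) = \frac{2812}{7483} \approx 0.37578$)
$-2772836 - c \left(-769\right) = -2772836 - \frac{2812}{7483} \left(-769\right) = -2772836 - - \frac{2162428}{7483} = -2772836 + \frac{2162428}{7483} = - \frac{20746969360}{7483}$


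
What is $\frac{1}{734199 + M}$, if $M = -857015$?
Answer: $- \frac{1}{122816} \approx -8.1423 \cdot 10^{-6}$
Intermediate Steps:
$\frac{1}{734199 + M} = \frac{1}{734199 - 857015} = \frac{1}{-122816} = - \frac{1}{122816}$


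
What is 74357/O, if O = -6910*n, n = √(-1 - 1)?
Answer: 74357*I*√2/13820 ≈ 7.609*I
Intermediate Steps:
n = I*√2 (n = √(-2) = I*√2 ≈ 1.4142*I)
O = -6910*I*√2 ≈ -9772.2*I
74357/O = 74357/((-6910*I*√2)) = 74357*(I*√2/13820) = 74357*I*√2/13820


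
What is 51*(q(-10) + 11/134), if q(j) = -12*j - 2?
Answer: 806973/134 ≈ 6022.2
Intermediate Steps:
q(j) = -2 - 12*j
51*(q(-10) + 11/134) = 51*((-2 - 12*(-10)) + 11/134) = 51*((-2 + 120) + 11*(1/134)) = 51*(118 + 11/134) = 51*(15823/134) = 806973/134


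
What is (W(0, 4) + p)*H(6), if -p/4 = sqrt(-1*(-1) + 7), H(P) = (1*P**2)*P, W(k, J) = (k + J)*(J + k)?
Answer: 3456 - 1728*sqrt(2) ≈ 1012.2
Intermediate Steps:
W(k, J) = (J + k)**2 (W(k, J) = (J + k)*(J + k) = (J + k)**2)
H(P) = P**3 (H(P) = P**2*P = P**3)
p = -8*sqrt(2) (p = -4*sqrt(-1*(-1) + 7) = -4*sqrt(1 + 7) = -8*sqrt(2) ≈ -11.314)
(W(0, 4) + p)*H(6) = ((4 + 0)**2 - 8*sqrt(2))*6**3 = (4**2 - 8*sqrt(2))*216 = (16 - 8*sqrt(2))*216 = 3456 - 1728*sqrt(2)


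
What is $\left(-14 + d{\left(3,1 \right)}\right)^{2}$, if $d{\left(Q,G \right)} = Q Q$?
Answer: $25$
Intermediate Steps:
$d{\left(Q,G \right)} = Q^{2}$
$\left(-14 + d{\left(3,1 \right)}\right)^{2} = \left(-14 + 3^{2}\right)^{2} = \left(-14 + 9\right)^{2} = \left(-5\right)^{2} = 25$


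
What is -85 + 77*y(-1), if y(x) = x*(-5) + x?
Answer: 223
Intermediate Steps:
y(x) = -4*x (y(x) = -5*x + x = -4*x)
-85 + 77*y(-1) = -85 + 77*(-4*(-1)) = -85 + 77*4 = -85 + 308 = 223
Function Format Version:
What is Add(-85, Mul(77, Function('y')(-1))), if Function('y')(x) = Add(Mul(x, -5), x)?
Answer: 223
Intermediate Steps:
Function('y')(x) = Mul(-4, x) (Function('y')(x) = Add(Mul(-5, x), x) = Mul(-4, x))
Add(-85, Mul(77, Function('y')(-1))) = Add(-85, Mul(77, Mul(-4, -1))) = Add(-85, Mul(77, 4)) = Add(-85, 308) = 223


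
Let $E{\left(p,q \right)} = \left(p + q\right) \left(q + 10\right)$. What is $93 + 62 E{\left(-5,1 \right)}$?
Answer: $-2635$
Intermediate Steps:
$E{\left(p,q \right)} = \left(10 + q\right) \left(p + q\right)$ ($E{\left(p,q \right)} = \left(p + q\right) \left(10 + q\right) = \left(10 + q\right) \left(p + q\right)$)
$93 + 62 E{\left(-5,1 \right)} = 93 + 62 \left(1^{2} + 10 \left(-5\right) + 10 \cdot 1 - 5\right) = 93 + 62 \left(1 - 50 + 10 - 5\right) = 93 + 62 \left(-44\right) = 93 - 2728 = -2635$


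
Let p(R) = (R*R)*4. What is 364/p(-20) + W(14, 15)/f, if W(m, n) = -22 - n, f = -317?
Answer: 43647/126800 ≈ 0.34422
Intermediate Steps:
p(R) = 4*R² (p(R) = R²*4 = 4*R²)
364/p(-20) + W(14, 15)/f = 364/((4*(-20)²)) + (-22 - 1*15)/(-317) = 364/((4*400)) + (-22 - 15)*(-1/317) = 364/1600 - 37*(-1/317) = 364*(1/1600) + 37/317 = 91/400 + 37/317 = 43647/126800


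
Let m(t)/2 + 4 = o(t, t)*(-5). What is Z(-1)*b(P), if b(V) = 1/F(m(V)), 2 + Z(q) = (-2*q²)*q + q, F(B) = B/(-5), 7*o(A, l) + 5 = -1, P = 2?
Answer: 35/4 ≈ 8.7500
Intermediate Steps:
o(A, l) = -6/7 (o(A, l) = -5/7 + (⅐)*(-1) = -5/7 - ⅐ = -6/7)
m(t) = 4/7 (m(t) = -8 + 2*(-6/7*(-5)) = -8 + 2*(30/7) = -8 + 60/7 = 4/7)
F(B) = -B/5 (F(B) = B*(-⅕) = -B/5)
Z(q) = -2 + q - 2*q³ (Z(q) = -2 + ((-2*q²)*q + q) = -2 + (-2*q³ + q) = -2 + (q - 2*q³) = -2 + q - 2*q³)
b(V) = -35/4 (b(V) = 1/(-⅕*4/7) = 1/(-4/35) = -35/4)
Z(-1)*b(P) = (-2 - 1 - 2*(-1)³)*(-35/4) = (-2 - 1 - 2*(-1))*(-35/4) = (-2 - 1 + 2)*(-35/4) = -1*(-35/4) = 35/4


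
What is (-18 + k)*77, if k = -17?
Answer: -2695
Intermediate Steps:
(-18 + k)*77 = (-18 - 17)*77 = -35*77 = -2695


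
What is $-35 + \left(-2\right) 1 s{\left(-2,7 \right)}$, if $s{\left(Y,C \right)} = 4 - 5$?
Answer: $-33$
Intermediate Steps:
$s{\left(Y,C \right)} = -1$ ($s{\left(Y,C \right)} = 4 - 5 = -1$)
$-35 + \left(-2\right) 1 s{\left(-2,7 \right)} = -35 + \left(-2\right) 1 \left(-1\right) = -35 - -2 = -35 + 2 = -33$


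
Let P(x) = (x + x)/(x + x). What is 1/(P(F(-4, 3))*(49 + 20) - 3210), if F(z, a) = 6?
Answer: -1/3141 ≈ -0.00031837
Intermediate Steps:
P(x) = 1 (P(x) = (2*x)/((2*x)) = (2*x)*(1/(2*x)) = 1)
1/(P(F(-4, 3))*(49 + 20) - 3210) = 1/(1*(49 + 20) - 3210) = 1/(1*69 - 3210) = 1/(69 - 3210) = 1/(-3141) = -1/3141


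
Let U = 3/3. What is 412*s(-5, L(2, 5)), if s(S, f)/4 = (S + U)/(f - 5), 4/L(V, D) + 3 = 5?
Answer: 6592/3 ≈ 2197.3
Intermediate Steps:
L(V, D) = 2 (L(V, D) = 4/(-3 + 5) = 4/2 = 4*(1/2) = 2)
U = 1 (U = 3*(1/3) = 1)
s(S, f) = 4*(1 + S)/(-5 + f) (s(S, f) = 4*((S + 1)/(f - 5)) = 4*((1 + S)/(-5 + f)) = 4*(1 + S)/(-5 + f))
412*s(-5, L(2, 5)) = 412*(4*(1 - 5)/(-5 + 2)) = 412*(4*(-4)/(-3)) = 412*(4*(-1/3)*(-4)) = 412*(16/3) = 6592/3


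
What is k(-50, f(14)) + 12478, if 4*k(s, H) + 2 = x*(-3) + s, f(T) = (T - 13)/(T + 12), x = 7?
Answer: 49839/4 ≈ 12460.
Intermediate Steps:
f(T) = (-13 + T)/(12 + T)
k(s, H) = -23/4 + s/4 (k(s, H) = -1/2 + (7*(-3) + s)/4 = -1/2 + (-21 + s)/4 = -1/2 + (-21/4 + s/4) = -23/4 + s/4)
k(-50, f(14)) + 12478 = (-23/4 + (1/4)*(-50)) + 12478 = (-23/4 - 25/2) + 12478 = -73/4 + 12478 = 49839/4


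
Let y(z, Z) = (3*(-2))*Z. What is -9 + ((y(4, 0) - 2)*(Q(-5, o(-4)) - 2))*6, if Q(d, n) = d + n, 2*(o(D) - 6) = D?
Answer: 27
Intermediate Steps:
o(D) = 6 + D/2
y(z, Z) = -6*Z
-9 + ((y(4, 0) - 2)*(Q(-5, o(-4)) - 2))*6 = -9 + ((-6*0 - 2)*((-5 + (6 + (½)*(-4))) - 2))*6 = -9 + ((0 - 2)*((-5 + (6 - 2)) - 2))*6 = -9 - 2*((-5 + 4) - 2)*6 = -9 - 2*(-1 - 2)*6 = -9 - 2*(-3)*6 = -9 + 6*6 = -9 + 36 = 27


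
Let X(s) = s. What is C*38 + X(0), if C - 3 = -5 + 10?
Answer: 304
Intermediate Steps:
C = 8 (C = 3 + (-5 + 10) = 3 + 5 = 8)
C*38 + X(0) = 8*38 + 0 = 304 + 0 = 304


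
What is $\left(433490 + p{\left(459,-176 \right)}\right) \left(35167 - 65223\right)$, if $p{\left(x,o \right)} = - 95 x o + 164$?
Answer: $-243698075504$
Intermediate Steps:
$p{\left(x,o \right)} = 164 - 95 o x$ ($p{\left(x,o \right)} = - 95 o x + 164 = 164 - 95 o x$)
$\left(433490 + p{\left(459,-176 \right)}\right) \left(35167 - 65223\right) = \left(433490 - \left(-164 - 7674480\right)\right) \left(35167 - 65223\right) = \left(433490 + \left(164 + 7674480\right)\right) \left(-30056\right) = \left(433490 + 7674644\right) \left(-30056\right) = 8108134 \left(-30056\right) = -243698075504$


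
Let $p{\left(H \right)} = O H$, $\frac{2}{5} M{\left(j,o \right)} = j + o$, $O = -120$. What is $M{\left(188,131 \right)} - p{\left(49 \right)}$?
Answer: $\frac{13355}{2} \approx 6677.5$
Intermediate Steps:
$M{\left(j,o \right)} = \frac{5 j}{2} + \frac{5 o}{2}$ ($M{\left(j,o \right)} = \frac{5 \left(j + o\right)}{2} = \frac{5 j}{2} + \frac{5 o}{2}$)
$p{\left(H \right)} = - 120 H$
$M{\left(188,131 \right)} - p{\left(49 \right)} = \left(\frac{5}{2} \cdot 188 + \frac{5}{2} \cdot 131\right) - \left(-120\right) 49 = \left(470 + \frac{655}{2}\right) - -5880 = \frac{1595}{2} + 5880 = \frac{13355}{2}$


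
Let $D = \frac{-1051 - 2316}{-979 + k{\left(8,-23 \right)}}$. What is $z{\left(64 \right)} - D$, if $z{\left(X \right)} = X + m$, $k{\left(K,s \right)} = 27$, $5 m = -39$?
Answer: $\frac{35811}{680} \approx 52.663$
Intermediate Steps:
$m = - \frac{39}{5}$ ($m = \frac{1}{5} \left(-39\right) = - \frac{39}{5} \approx -7.8$)
$z{\left(X \right)} = - \frac{39}{5} + X$ ($z{\left(X \right)} = X - \frac{39}{5} = - \frac{39}{5} + X$)
$D = \frac{481}{136}$ ($D = \frac{-1051 - 2316}{-979 + 27} = - \frac{3367}{-952} = \left(-3367\right) \left(- \frac{1}{952}\right) = \frac{481}{136} \approx 3.5368$)
$z{\left(64 \right)} - D = \left(- \frac{39}{5} + 64\right) - \frac{481}{136} = \frac{281}{5} - \frac{481}{136} = \frac{35811}{680}$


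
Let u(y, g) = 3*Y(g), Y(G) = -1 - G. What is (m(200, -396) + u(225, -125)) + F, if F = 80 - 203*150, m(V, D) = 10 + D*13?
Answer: -35136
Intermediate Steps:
u(y, g) = -3 - 3*g (u(y, g) = 3*(-1 - g) = -3 - 3*g)
m(V, D) = 10 + 13*D
F = -30370 (F = 80 - 30450 = -30370)
(m(200, -396) + u(225, -125)) + F = ((10 + 13*(-396)) + (-3 - 3*(-125))) - 30370 = ((10 - 5148) + (-3 + 375)) - 30370 = (-5138 + 372) - 30370 = -4766 - 30370 = -35136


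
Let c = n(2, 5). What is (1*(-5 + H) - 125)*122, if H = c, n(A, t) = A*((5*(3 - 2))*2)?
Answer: -13420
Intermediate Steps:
n(A, t) = 10*A (n(A, t) = A*((5*1)*2) = A*(5*2) = A*10 = 10*A)
c = 20 (c = 10*2 = 20)
H = 20
(1*(-5 + H) - 125)*122 = (1*(-5 + 20) - 125)*122 = (1*15 - 125)*122 = (15 - 125)*122 = -110*122 = -13420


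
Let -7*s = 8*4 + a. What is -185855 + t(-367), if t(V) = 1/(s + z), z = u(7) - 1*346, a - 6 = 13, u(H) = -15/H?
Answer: -462407247/2488 ≈ -1.8586e+5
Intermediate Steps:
a = 19 (a = 6 + 13 = 19)
s = -51/7 (s = -(8*4 + 19)/7 = -(32 + 19)/7 = -⅐*51 = -51/7 ≈ -7.2857)
z = -2437/7 (z = -15/7 - 1*346 = -15*⅐ - 346 = -15/7 - 346 = -2437/7 ≈ -348.14)
t(V) = -7/2488 (t(V) = 1/(-51/7 - 2437/7) = 1/(-2488/7) = -7/2488)
-185855 + t(-367) = -185855 - 7/2488 = -462407247/2488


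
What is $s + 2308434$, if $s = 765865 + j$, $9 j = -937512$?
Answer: $2970131$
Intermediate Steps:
$j = -104168$ ($j = \frac{1}{9} \left(-937512\right) = -104168$)
$s = 661697$ ($s = 765865 - 104168 = 661697$)
$s + 2308434 = 661697 + 2308434 = 2970131$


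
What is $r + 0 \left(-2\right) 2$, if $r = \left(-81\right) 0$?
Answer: $0$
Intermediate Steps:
$r = 0$
$r + 0 \left(-2\right) 2 = 0 + 0 \left(-2\right) 2 = 0 + 0 \cdot 2 = 0 + 0 = 0$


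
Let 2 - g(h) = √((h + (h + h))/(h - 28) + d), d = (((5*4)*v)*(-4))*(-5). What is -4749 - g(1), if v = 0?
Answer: -4751 + I/3 ≈ -4751.0 + 0.33333*I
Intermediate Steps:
d = 0 (d = (((5*4)*0)*(-4))*(-5) = ((20*0)*(-4))*(-5) = (0*(-4))*(-5) = 0*(-5) = 0)
g(h) = 2 - √3*√(h/(-28 + h)) (g(h) = 2 - √((h + (h + h))/(h - 28) + 0) = 2 - √((h + 2*h)/(-28 + h) + 0) = 2 - √((3*h)/(-28 + h) + 0) = 2 - √(3*h/(-28 + h) + 0) = 2 - √(3*h/(-28 + h)) = 2 - √3*√(h/(-28 + h)))
-4749 - g(1) = -4749 - (2 - √3*√(1/(-28 + 1))) = -4749 - (2 - √3*√(1/(-27))) = -4749 - (2 - √3*√(1*(-1/27))) = -4749 - (2 - √3*√(-1/27)) = -4749 - (2 - √3*I*√3/9) = -4749 - (2 - I/3) = -4749 + (-2 + I/3) = -4751 + I/3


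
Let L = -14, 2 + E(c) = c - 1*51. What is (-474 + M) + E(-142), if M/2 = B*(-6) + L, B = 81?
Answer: -1669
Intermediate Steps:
E(c) = -53 + c (E(c) = -2 + (c - 1*51) = -2 + (c - 51) = -2 + (-51 + c) = -53 + c)
M = -1000 (M = 2*(81*(-6) - 14) = 2*(-486 - 14) = 2*(-500) = -1000)
(-474 + M) + E(-142) = (-474 - 1000) + (-53 - 142) = -1474 - 195 = -1669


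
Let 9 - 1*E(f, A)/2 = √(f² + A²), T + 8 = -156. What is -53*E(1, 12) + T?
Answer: -1118 + 106*√145 ≈ 158.41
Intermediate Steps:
T = -164 (T = -8 - 156 = -164)
E(f, A) = 18 - 2*√(A² + f²) (E(f, A) = 18 - 2*√(f² + A²) = 18 - 2*√(A² + f²))
-53*E(1, 12) + T = -53*(18 - 2*√(12² + 1²)) - 164 = -53*(18 - 2*√(144 + 1)) - 164 = -53*(18 - 2*√145) - 164 = (-954 + 106*√145) - 164 = -1118 + 106*√145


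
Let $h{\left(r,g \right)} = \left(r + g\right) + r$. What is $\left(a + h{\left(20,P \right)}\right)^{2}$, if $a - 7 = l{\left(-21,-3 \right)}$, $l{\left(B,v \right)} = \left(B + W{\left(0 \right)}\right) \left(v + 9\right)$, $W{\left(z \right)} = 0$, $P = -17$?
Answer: $9216$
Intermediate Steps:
$l{\left(B,v \right)} = B \left(9 + v\right)$ ($l{\left(B,v \right)} = \left(B + 0\right) \left(v + 9\right) = B \left(9 + v\right)$)
$h{\left(r,g \right)} = g + 2 r$ ($h{\left(r,g \right)} = \left(g + r\right) + r = g + 2 r$)
$a = -119$ ($a = 7 - 21 \left(9 - 3\right) = 7 - 126 = -119$)
$\left(a + h{\left(20,P \right)}\right)^{2} = \left(-119 + \left(-17 + 2 \cdot 20\right)\right)^{2} = \left(-119 + \left(-17 + 40\right)\right)^{2} = \left(-119 + 23\right)^{2} = \left(-96\right)^{2} = 9216$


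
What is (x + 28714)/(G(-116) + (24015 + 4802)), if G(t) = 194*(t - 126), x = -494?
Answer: -28220/18131 ≈ -1.5564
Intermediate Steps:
G(t) = -24444 + 194*t (G(t) = 194*(-126 + t) = -24444 + 194*t)
(x + 28714)/(G(-116) + (24015 + 4802)) = (-494 + 28714)/((-24444 + 194*(-116)) + (24015 + 4802)) = 28220/((-24444 - 22504) + 28817) = 28220/(-46948 + 28817) = 28220/(-18131) = 28220*(-1/18131) = -28220/18131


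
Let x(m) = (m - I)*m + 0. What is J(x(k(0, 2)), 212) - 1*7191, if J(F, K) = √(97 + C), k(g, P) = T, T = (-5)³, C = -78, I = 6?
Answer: -7191 + √19 ≈ -7186.6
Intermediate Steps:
T = -125
k(g, P) = -125
x(m) = m*(-6 + m) (x(m) = (m - 1*6)*m + 0 = (m - 6)*m + 0 = (-6 + m)*m + 0 = m*(-6 + m) + 0 = m*(-6 + m))
J(F, K) = √19 (J(F, K) = √(97 - 78) = √19)
J(x(k(0, 2)), 212) - 1*7191 = √19 - 1*7191 = √19 - 7191 = -7191 + √19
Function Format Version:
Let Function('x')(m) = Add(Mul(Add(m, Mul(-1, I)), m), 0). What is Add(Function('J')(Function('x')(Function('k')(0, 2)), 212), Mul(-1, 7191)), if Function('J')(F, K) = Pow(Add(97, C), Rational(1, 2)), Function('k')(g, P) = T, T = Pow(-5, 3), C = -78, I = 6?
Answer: Add(-7191, Pow(19, Rational(1, 2))) ≈ -7186.6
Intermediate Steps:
T = -125
Function('k')(g, P) = -125
Function('x')(m) = Mul(m, Add(-6, m)) (Function('x')(m) = Add(Mul(Add(m, Mul(-1, 6)), m), 0) = Add(Mul(Add(m, -6), m), 0) = Add(Mul(Add(-6, m), m), 0) = Add(Mul(m, Add(-6, m)), 0) = Mul(m, Add(-6, m)))
Function('J')(F, K) = Pow(19, Rational(1, 2)) (Function('J')(F, K) = Pow(Add(97, -78), Rational(1, 2)) = Pow(19, Rational(1, 2)))
Add(Function('J')(Function('x')(Function('k')(0, 2)), 212), Mul(-1, 7191)) = Add(Pow(19, Rational(1, 2)), Mul(-1, 7191)) = Add(Pow(19, Rational(1, 2)), -7191) = Add(-7191, Pow(19, Rational(1, 2)))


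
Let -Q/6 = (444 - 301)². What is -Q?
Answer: 122694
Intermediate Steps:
Q = -122694 (Q = -6*(444 - 301)² = -6*143² = -6*20449 = -122694)
-Q = -1*(-122694) = 122694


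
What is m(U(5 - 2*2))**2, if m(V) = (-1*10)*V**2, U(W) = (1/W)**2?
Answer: 100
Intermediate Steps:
U(W) = W**(-2)
m(V) = -10*V**2
m(U(5 - 2*2))**2 = (-10/(5 - 2*2)**4)**2 = (-10/(5 - 4)**4)**2 = (-10*(1**(-2))**2)**2 = (-10*1**2)**2 = (-10*1)**2 = (-10)**2 = 100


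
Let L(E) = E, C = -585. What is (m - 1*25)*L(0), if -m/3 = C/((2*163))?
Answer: 0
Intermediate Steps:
m = 1755/326 (m = -(-1755)/(2*163) = -(-1755)/326 = -3*(-585/326) = 1755/326 ≈ 5.3834)
(m - 1*25)*L(0) = (1755/326 - 1*25)*0 = (1755/326 - 25)*0 = -6395/326*0 = 0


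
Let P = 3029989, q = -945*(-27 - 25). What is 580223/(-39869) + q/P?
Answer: -1756110144887/120802631441 ≈ -14.537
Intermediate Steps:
q = 49140 (q = -945*(-52) = 49140)
580223/(-39869) + q/P = 580223/(-39869) + 49140/3029989 = 580223*(-1/39869) + 49140*(1/3029989) = -580223/39869 + 49140/3029989 = -1756110144887/120802631441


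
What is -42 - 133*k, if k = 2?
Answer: -308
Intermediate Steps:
-42 - 133*k = -42 - 133*2 = -42 - 266 = -308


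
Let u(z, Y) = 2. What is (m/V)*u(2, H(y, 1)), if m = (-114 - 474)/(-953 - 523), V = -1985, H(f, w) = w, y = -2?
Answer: -98/244155 ≈ -0.00040138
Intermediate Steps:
m = 49/123 (m = -588/(-1476) = -588*(-1/1476) = 49/123 ≈ 0.39837)
(m/V)*u(2, H(y, 1)) = ((49/123)/(-1985))*2 = ((49/123)*(-1/1985))*2 = -49/244155*2 = -98/244155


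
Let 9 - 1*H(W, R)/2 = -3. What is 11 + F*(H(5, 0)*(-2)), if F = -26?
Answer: 1259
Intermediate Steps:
H(W, R) = 24 (H(W, R) = 18 - 2*(-3) = 18 + 6 = 24)
11 + F*(H(5, 0)*(-2)) = 11 - 624*(-2) = 11 - 26*(-48) = 11 + 1248 = 1259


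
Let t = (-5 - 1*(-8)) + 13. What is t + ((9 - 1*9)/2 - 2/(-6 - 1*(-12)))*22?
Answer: 26/3 ≈ 8.6667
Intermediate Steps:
t = 16 (t = (-5 + 8) + 13 = 3 + 13 = 16)
t + ((9 - 1*9)/2 - 2/(-6 - 1*(-12)))*22 = 16 + ((9 - 1*9)/2 - 2/(-6 - 1*(-12)))*22 = 16 + ((9 - 9)*(1/2) - 2/(-6 + 12))*22 = 16 + (0*(1/2) - 2/6)*22 = 16 + (0 - 2*1/6)*22 = 16 + (0 - 1/3)*22 = 16 - 1/3*22 = 16 - 22/3 = 26/3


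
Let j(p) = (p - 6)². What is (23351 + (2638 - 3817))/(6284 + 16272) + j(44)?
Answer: 8148259/5639 ≈ 1445.0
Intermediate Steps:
j(p) = (-6 + p)²
(23351 + (2638 - 3817))/(6284 + 16272) + j(44) = (23351 + (2638 - 3817))/(6284 + 16272) + (-6 + 44)² = (23351 - 1179)/22556 + 38² = 22172*(1/22556) + 1444 = 5543/5639 + 1444 = 8148259/5639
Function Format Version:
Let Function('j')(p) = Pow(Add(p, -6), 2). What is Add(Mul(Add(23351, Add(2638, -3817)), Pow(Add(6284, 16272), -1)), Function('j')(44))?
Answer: Rational(8148259, 5639) ≈ 1445.0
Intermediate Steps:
Function('j')(p) = Pow(Add(-6, p), 2)
Add(Mul(Add(23351, Add(2638, -3817)), Pow(Add(6284, 16272), -1)), Function('j')(44)) = Add(Mul(Add(23351, Add(2638, -3817)), Pow(Add(6284, 16272), -1)), Pow(Add(-6, 44), 2)) = Add(Mul(Add(23351, -1179), Pow(22556, -1)), Pow(38, 2)) = Add(Mul(22172, Rational(1, 22556)), 1444) = Add(Rational(5543, 5639), 1444) = Rational(8148259, 5639)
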